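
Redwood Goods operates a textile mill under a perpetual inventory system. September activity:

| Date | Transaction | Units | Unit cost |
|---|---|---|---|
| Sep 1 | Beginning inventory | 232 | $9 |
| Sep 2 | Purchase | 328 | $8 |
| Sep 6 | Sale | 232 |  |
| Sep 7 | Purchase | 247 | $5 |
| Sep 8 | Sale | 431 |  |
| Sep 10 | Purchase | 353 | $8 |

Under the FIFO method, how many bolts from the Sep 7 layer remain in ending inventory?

144

Sep 6, 232 sold [FIFO — oldest first]: 232 @ $9 = $2,088
Sep 8, 431 sold [FIFO — oldest first]: 328 @ $8 + 103 @ $5 = $3,139
Total COGS = $2,088 + $3,139 = $5,227
Ending inventory: 144 @ $5 + 353 @ $8 = $3,544
Check: goods available $8,771 = COGS $5,227 + ending $3,544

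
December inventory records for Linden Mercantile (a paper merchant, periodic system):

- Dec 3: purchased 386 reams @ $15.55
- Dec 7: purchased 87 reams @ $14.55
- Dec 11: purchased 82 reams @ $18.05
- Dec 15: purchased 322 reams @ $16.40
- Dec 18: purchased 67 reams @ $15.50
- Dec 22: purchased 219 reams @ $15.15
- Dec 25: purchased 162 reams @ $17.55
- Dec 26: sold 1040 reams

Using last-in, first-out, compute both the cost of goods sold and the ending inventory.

Dec 26, 1040 sold [LIFO — newest first]: 162 @ $17.55 + 219 @ $15.15 + 67 @ $15.50 + 322 @ $16.40 + 82 @ $18.05 + 87 @ $14.55 + 101 @ $15.55 = $16,796.75
Ending inventory: 285 @ $15.55 = $4,431.75
Check: goods available $21,228.50 = COGS $16,796.75 + ending $4,431.75

COGS = $16,796.75; ending inventory = $4,431.75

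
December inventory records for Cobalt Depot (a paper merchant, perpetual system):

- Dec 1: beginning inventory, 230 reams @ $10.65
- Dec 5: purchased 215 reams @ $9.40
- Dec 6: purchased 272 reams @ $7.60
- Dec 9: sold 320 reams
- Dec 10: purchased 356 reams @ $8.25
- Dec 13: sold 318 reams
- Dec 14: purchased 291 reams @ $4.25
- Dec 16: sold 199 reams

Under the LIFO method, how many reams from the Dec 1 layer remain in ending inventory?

230

Dec 9, 320 sold [LIFO — newest first]: 272 @ $7.60 + 48 @ $9.40 = $2,518.40
Dec 13, 318 sold [LIFO — newest first]: 318 @ $8.25 = $2,623.50
Dec 16, 199 sold [LIFO — newest first]: 199 @ $4.25 = $845.75
Total COGS = $2,518.40 + $2,623.50 + $845.75 = $5,987.65
Ending inventory: 230 @ $10.65 + 167 @ $9.40 + 38 @ $8.25 + 92 @ $4.25 = $4,723.80
Check: goods available $10,711.45 = COGS $5,987.65 + ending $4,723.80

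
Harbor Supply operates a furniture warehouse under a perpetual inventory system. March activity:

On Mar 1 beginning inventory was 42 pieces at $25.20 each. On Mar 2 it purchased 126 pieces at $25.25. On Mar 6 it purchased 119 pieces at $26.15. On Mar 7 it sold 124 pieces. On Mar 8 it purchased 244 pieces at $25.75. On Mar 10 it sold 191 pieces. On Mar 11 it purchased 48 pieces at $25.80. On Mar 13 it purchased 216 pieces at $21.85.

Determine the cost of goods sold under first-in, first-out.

COGS = $8,072.75

Mar 7, 124 sold [FIFO — oldest first]: 42 @ $25.20 + 82 @ $25.25 = $3,128.90
Mar 10, 191 sold [FIFO — oldest first]: 44 @ $25.25 + 119 @ $26.15 + 28 @ $25.75 = $4,943.85
Total COGS = $3,128.90 + $4,943.85 = $8,072.75
Ending inventory: 216 @ $25.75 + 48 @ $25.80 + 216 @ $21.85 = $11,520.00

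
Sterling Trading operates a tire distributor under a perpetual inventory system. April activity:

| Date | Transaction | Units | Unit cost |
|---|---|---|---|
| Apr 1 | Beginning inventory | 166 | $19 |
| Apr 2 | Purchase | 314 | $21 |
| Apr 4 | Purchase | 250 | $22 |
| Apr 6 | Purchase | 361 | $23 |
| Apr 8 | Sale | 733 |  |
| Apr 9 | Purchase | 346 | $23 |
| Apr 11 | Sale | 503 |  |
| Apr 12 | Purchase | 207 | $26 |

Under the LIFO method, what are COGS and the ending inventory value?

Apr 8, 733 sold [LIFO — newest first]: 361 @ $23 + 250 @ $22 + 122 @ $21 = $16,365
Apr 11, 503 sold [LIFO — newest first]: 346 @ $23 + 157 @ $21 = $11,255
Total COGS = $16,365 + $11,255 = $27,620
Ending inventory: 166 @ $19 + 35 @ $21 + 207 @ $26 = $9,271
Check: goods available $36,891 = COGS $27,620 + ending $9,271

COGS = $27,620; ending inventory = $9,271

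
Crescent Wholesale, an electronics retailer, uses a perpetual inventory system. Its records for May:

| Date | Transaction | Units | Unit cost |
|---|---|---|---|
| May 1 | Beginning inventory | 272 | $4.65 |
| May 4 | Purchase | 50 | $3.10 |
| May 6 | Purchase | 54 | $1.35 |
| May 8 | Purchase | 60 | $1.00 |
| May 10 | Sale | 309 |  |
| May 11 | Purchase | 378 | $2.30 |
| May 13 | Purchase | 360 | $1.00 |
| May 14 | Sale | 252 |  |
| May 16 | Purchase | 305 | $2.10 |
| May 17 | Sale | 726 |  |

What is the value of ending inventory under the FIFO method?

Ending inventory = $403.20

May 10, 309 sold [FIFO — oldest first]: 272 @ $4.65 + 37 @ $3.10 = $1,379.50
May 14, 252 sold [FIFO — oldest first]: 13 @ $3.10 + 54 @ $1.35 + 60 @ $1.00 + 125 @ $2.30 = $460.70
May 17, 726 sold [FIFO — oldest first]: 253 @ $2.30 + 360 @ $1.00 + 113 @ $2.10 = $1,179.20
Total COGS = $1,379.50 + $460.70 + $1,179.20 = $3,019.40
Ending inventory: 192 @ $2.10 = $403.20
Check: goods available $3,422.60 = COGS $3,019.40 + ending $403.20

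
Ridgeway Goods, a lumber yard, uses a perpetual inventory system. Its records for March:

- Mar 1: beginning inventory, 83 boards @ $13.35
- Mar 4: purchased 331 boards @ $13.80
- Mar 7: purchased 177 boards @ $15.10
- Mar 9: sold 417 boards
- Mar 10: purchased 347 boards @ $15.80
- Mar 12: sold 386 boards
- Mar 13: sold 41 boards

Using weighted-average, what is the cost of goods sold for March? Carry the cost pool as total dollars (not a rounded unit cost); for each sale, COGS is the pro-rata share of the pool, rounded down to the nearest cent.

After Mar 1: 83 on hand, pool $1,108.05 (≈ $13.3500 each)
After Mar 4: 414 on hand, pool $5,675.85 (≈ $13.7098 each)
After Mar 7: 591 on hand, pool $8,348.55 (≈ $14.1261 each)
Mar 9, sell 417: 417/591 × $8,348.55 → $5,890.60
After Mar 10: 521 on hand, pool $7,940.55 (≈ $15.2410 each)
Mar 12, sell 386: 386/521 × $7,940.55 → $5,883.01
Mar 13, sell 41: 41/135 × $2,057.54 → $624.88
Total COGS = $5,890.60 + $5,883.01 + $624.88 = $12,398.49
Ending inventory (cost pool remaining) = $1,432.66

COGS = $12,398.49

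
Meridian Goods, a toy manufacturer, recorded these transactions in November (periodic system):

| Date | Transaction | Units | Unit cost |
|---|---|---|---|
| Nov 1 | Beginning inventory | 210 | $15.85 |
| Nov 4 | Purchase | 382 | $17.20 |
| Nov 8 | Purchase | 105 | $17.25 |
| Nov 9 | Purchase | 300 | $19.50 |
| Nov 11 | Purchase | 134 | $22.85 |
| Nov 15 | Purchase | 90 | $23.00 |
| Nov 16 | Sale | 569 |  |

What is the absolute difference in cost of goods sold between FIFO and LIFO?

$2,254.85

FIFO COGS: 210 @ $15.85 + 359 @ $17.20 = $9,503.30
LIFO COGS: 90 @ $23.00 + 134 @ $22.85 + 300 @ $19.50 + 45 @ $17.25 = $11,758.15
Difference = |$9,503.30 − $11,758.15| = $2,254.85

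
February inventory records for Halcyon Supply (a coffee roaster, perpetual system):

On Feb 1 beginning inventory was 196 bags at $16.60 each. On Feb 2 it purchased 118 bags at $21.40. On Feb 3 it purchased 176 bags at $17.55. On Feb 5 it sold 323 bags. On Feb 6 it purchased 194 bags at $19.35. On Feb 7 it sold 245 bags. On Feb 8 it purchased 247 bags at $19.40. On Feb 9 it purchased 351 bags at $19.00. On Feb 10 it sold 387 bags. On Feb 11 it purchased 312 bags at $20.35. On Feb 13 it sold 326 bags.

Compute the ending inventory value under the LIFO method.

Feb 5, 323 sold [LIFO — newest first]: 176 @ $17.55 + 118 @ $21.40 + 29 @ $16.60 = $6,095.40
Feb 7, 245 sold [LIFO — newest first]: 194 @ $19.35 + 51 @ $16.60 = $4,600.50
Feb 10, 387 sold [LIFO — newest first]: 351 @ $19.00 + 36 @ $19.40 = $7,367.40
Feb 13, 326 sold [LIFO — newest first]: 312 @ $20.35 + 14 @ $19.40 = $6,620.80
Total COGS = $6,095.40 + $4,600.50 + $7,367.40 + $6,620.80 = $24,684.10
Ending inventory: 116 @ $16.60 + 197 @ $19.40 = $5,747.40
Check: goods available $30,431.50 = COGS $24,684.10 + ending $5,747.40

Ending inventory = $5,747.40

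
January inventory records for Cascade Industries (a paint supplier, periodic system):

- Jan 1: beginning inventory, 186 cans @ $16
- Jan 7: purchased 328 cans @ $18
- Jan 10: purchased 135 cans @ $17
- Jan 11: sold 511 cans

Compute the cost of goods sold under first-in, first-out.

Jan 11, 511 sold [FIFO — oldest first]: 186 @ $16 + 325 @ $18 = $8,826
Ending inventory: 3 @ $18 + 135 @ $17 = $2,349

COGS = $8,826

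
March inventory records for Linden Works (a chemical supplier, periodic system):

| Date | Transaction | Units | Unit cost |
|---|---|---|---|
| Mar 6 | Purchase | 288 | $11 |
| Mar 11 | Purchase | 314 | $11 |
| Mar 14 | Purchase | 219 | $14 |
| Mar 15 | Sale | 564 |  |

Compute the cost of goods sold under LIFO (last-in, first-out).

Mar 15, 564 sold [LIFO — newest first]: 219 @ $14 + 314 @ $11 + 31 @ $11 = $6,861
Ending inventory: 257 @ $11 = $2,827

COGS = $6,861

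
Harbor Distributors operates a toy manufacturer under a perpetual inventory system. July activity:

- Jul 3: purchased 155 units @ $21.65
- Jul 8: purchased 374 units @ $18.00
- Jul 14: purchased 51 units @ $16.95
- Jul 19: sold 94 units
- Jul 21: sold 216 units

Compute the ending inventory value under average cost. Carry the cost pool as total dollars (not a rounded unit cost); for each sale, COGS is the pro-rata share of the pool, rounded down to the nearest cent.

Ending inventory = $5,098.44

After Jul 3: 155 on hand, pool $3,355.75 (≈ $21.6500 each)
After Jul 8: 529 on hand, pool $10,087.75 (≈ $19.0695 each)
After Jul 14: 580 on hand, pool $10,952.20 (≈ $18.8831 each)
Jul 19, sell 94: 94/580 × $10,952.20 → $1,775.01
Jul 21, sell 216: 216/486 × $9,177.19 → $4,078.75
Total COGS = $1,775.01 + $4,078.75 = $5,853.76
Ending inventory (cost pool remaining) = $5,098.44
Check: goods available $10,952.20 = COGS $5,853.76 + ending $5,098.44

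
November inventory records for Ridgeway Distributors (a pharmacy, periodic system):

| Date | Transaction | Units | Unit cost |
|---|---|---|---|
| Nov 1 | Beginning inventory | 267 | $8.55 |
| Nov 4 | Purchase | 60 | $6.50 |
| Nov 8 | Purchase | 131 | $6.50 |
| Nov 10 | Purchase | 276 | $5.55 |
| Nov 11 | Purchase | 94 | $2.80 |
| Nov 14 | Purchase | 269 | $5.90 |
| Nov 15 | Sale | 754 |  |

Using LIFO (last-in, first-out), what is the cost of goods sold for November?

Nov 15, 754 sold [LIFO — newest first]: 269 @ $5.90 + 94 @ $2.80 + 276 @ $5.55 + 115 @ $6.50 = $4,129.60
Ending inventory: 267 @ $8.55 + 60 @ $6.50 + 16 @ $6.50 = $2,776.85
Check: goods available $6,906.45 = COGS $4,129.60 + ending $2,776.85

COGS = $4,129.60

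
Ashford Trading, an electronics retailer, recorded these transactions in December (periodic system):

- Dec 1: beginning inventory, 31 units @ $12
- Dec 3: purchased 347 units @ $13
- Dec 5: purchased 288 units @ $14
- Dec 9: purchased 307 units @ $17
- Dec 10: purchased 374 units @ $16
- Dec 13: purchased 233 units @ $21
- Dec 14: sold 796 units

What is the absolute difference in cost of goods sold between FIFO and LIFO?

FIFO COGS: 31 @ $12 + 347 @ $13 + 288 @ $14 + 130 @ $17 = $11,125
LIFO COGS: 233 @ $21 + 374 @ $16 + 189 @ $17 = $14,090
Difference = |$11,125 − $14,090| = $2,965

$2,965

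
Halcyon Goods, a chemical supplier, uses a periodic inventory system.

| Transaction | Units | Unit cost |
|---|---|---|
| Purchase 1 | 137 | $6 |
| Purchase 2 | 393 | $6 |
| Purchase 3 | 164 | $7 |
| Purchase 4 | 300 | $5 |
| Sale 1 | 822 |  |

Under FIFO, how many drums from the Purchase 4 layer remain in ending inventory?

Sale 1 (822) [FIFO — oldest first]: 137 @ $6 + 393 @ $6 + 164 @ $7 + 128 @ $5 = $4,968
Ending inventory: 172 @ $5 = $860
Check: goods available $5,828 = COGS $4,968 + ending $860

172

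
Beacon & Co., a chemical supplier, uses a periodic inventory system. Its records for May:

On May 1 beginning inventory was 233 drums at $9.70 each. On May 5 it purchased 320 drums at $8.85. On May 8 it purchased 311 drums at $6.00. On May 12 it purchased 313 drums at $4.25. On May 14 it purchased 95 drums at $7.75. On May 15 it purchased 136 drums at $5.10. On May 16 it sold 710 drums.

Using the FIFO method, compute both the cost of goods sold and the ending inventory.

May 16, 710 sold [FIFO — oldest first]: 233 @ $9.70 + 320 @ $8.85 + 157 @ $6.00 = $6,034.10
Ending inventory: 154 @ $6.00 + 313 @ $4.25 + 95 @ $7.75 + 136 @ $5.10 = $3,684.10

COGS = $6,034.10; ending inventory = $3,684.10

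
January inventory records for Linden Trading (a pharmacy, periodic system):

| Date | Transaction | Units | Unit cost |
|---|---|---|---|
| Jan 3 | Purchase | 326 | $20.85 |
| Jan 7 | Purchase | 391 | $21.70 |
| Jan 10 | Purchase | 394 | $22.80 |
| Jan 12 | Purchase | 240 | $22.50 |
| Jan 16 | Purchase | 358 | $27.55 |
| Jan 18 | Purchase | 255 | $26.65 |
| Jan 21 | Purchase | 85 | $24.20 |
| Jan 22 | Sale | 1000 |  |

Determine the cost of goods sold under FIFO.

Jan 22, 1000 sold [FIFO — oldest first]: 326 @ $20.85 + 391 @ $21.70 + 283 @ $22.80 = $21,734.20
Ending inventory: 111 @ $22.80 + 240 @ $22.50 + 358 @ $27.55 + 255 @ $26.65 + 85 @ $24.20 = $26,646.45

COGS = $21,734.20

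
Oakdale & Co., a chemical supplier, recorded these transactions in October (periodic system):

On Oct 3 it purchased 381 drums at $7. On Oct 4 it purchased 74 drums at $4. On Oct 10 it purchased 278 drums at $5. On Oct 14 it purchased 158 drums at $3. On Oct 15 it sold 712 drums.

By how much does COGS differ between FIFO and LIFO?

FIFO COGS: 381 @ $7 + 74 @ $4 + 257 @ $5 = $4,248
LIFO COGS: 158 @ $3 + 278 @ $5 + 74 @ $4 + 202 @ $7 = $3,574
Difference = |$4,248 − $3,574| = $674

$674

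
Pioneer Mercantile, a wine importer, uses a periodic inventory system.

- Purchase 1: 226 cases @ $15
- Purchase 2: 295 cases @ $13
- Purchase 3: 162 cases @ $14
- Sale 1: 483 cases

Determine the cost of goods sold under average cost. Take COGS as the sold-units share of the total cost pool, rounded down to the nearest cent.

COGS = $6,713.20

Sale 1, sell 483: 483/683 × $9,493.00 → $6,713.20
Ending inventory (cost pool remaining) = $2,779.80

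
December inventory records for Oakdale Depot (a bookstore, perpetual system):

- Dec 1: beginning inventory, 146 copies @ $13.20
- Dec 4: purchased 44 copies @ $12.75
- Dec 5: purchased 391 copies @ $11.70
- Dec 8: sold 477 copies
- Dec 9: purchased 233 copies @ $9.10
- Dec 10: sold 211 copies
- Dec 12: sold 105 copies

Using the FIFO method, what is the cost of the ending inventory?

Ending inventory = $191.10

Dec 8, 477 sold [FIFO — oldest first]: 146 @ $13.20 + 44 @ $12.75 + 287 @ $11.70 = $5,846.10
Dec 10, 211 sold [FIFO — oldest first]: 104 @ $11.70 + 107 @ $9.10 = $2,190.50
Dec 12, 105 sold [FIFO — oldest first]: 105 @ $9.10 = $955.50
Total COGS = $5,846.10 + $2,190.50 + $955.50 = $8,992.10
Ending inventory: 21 @ $9.10 = $191.10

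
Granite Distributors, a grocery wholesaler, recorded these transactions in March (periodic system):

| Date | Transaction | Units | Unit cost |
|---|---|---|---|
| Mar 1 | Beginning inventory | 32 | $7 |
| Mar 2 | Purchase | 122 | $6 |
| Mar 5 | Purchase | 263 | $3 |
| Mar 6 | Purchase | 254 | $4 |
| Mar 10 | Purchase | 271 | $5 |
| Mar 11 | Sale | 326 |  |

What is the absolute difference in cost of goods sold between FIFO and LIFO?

FIFO COGS: 32 @ $7 + 122 @ $6 + 172 @ $3 = $1,472
LIFO COGS: 271 @ $5 + 55 @ $4 = $1,575
Difference = |$1,472 − $1,575| = $103

$103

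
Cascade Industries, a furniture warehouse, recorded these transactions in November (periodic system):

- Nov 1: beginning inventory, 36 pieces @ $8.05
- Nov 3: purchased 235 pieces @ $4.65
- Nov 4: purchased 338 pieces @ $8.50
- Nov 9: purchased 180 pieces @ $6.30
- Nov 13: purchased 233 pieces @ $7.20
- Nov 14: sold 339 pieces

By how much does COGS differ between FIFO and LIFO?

FIFO COGS: 36 @ $8.05 + 235 @ $4.65 + 68 @ $8.50 = $1,960.55
LIFO COGS: 233 @ $7.20 + 106 @ $6.30 = $2,345.40
Difference = |$1,960.55 − $2,345.40| = $384.85

$384.85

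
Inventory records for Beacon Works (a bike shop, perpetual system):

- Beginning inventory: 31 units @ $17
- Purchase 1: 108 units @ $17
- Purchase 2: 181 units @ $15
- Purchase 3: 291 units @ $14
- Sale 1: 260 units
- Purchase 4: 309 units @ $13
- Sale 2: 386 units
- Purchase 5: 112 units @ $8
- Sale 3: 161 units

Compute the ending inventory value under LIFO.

Sale 1 (260) [LIFO — newest first]: 260 @ $14 = $3,640
Sale 2 (386) [LIFO — newest first]: 309 @ $13 + 31 @ $14 + 46 @ $15 = $5,141
Sale 3 (161) [LIFO — newest first]: 112 @ $8 + 49 @ $15 = $1,631
Total COGS = $3,640 + $5,141 + $1,631 = $10,412
Ending inventory: 31 @ $17 + 108 @ $17 + 86 @ $15 = $3,653
Check: goods available $14,065 = COGS $10,412 + ending $3,653

Ending inventory = $3,653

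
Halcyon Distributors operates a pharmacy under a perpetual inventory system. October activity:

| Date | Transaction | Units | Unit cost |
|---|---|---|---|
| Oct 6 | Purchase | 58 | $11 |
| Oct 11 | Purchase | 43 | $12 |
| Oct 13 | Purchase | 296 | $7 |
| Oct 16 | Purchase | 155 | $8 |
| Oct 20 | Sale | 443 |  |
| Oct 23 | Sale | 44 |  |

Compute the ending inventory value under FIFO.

Oct 20, 443 sold [FIFO — oldest first]: 58 @ $11 + 43 @ $12 + 296 @ $7 + 46 @ $8 = $3,594
Oct 23, 44 sold [FIFO — oldest first]: 44 @ $8 = $352
Total COGS = $3,594 + $352 = $3,946
Ending inventory: 65 @ $8 = $520
Check: goods available $4,466 = COGS $3,946 + ending $520

Ending inventory = $520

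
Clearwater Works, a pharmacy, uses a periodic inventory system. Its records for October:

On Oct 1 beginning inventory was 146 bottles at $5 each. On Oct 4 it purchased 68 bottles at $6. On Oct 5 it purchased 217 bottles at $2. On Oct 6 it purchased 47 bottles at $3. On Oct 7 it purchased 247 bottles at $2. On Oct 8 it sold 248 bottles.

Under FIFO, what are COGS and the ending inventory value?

COGS = $1,206; ending inventory = $1,001

Oct 8, 248 sold [FIFO — oldest first]: 146 @ $5 + 68 @ $6 + 34 @ $2 = $1,206
Ending inventory: 183 @ $2 + 47 @ $3 + 247 @ $2 = $1,001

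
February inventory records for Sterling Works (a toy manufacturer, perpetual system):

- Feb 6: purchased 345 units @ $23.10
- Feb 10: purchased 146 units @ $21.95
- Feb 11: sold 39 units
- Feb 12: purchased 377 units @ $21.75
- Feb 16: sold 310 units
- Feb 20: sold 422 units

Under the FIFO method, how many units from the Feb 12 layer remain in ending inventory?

Feb 11, 39 sold [FIFO — oldest first]: 39 @ $23.10 = $900.90
Feb 16, 310 sold [FIFO — oldest first]: 306 @ $23.10 + 4 @ $21.95 = $7,156.40
Feb 20, 422 sold [FIFO — oldest first]: 142 @ $21.95 + 280 @ $21.75 = $9,206.90
Total COGS = $900.90 + $7,156.40 + $9,206.90 = $17,264.20
Ending inventory: 97 @ $21.75 = $2,109.75
Check: goods available $19,373.95 = COGS $17,264.20 + ending $2,109.75

97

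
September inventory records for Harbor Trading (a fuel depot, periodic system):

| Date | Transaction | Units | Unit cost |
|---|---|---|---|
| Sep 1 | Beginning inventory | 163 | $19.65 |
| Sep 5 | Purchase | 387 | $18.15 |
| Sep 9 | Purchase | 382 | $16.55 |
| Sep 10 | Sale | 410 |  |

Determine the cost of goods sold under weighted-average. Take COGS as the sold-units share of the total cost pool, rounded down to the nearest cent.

COGS = $7,280.18

Sep 10, sell 410: 410/932 × $16,549.10 → $7,280.18
Ending inventory (cost pool remaining) = $9,268.92
Check: goods available $16,549.10 = COGS $7,280.18 + ending $9,268.92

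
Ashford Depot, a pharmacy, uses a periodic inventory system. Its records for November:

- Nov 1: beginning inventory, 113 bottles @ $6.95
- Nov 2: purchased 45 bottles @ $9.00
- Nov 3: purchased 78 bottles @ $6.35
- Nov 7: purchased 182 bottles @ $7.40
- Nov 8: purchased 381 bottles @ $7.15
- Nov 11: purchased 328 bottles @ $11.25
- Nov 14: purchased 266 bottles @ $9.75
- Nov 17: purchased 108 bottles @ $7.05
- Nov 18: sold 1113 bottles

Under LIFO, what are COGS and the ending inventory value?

COGS = $9,991.05; ending inventory = $2,810.45

Nov 18, 1113 sold [LIFO — newest first]: 108 @ $7.05 + 266 @ $9.75 + 328 @ $11.25 + 381 @ $7.15 + 30 @ $7.40 = $9,991.05
Ending inventory: 113 @ $6.95 + 45 @ $9.00 + 78 @ $6.35 + 152 @ $7.40 = $2,810.45
Check: goods available $12,801.50 = COGS $9,991.05 + ending $2,810.45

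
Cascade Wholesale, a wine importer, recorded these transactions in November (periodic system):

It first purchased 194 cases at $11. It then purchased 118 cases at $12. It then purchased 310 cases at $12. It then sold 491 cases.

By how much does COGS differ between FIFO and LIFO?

FIFO COGS: 194 @ $11 + 118 @ $12 + 179 @ $12 = $5,698
LIFO COGS: 310 @ $12 + 118 @ $12 + 63 @ $11 = $5,829
Difference = |$5,698 − $5,829| = $131

$131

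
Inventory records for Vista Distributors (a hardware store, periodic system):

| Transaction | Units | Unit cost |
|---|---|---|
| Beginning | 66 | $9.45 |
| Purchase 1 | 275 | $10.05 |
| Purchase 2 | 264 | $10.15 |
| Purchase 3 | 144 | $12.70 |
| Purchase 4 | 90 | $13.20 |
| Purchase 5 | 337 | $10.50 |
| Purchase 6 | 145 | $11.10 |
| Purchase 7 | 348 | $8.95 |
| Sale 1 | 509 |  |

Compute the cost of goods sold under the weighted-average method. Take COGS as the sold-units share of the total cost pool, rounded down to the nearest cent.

COGS = $5,290.19

Sale 1, sell 509: 509/1669 × $17,346.45 → $5,290.19
Ending inventory (cost pool remaining) = $12,056.26
Check: goods available $17,346.45 = COGS $5,290.19 + ending $12,056.26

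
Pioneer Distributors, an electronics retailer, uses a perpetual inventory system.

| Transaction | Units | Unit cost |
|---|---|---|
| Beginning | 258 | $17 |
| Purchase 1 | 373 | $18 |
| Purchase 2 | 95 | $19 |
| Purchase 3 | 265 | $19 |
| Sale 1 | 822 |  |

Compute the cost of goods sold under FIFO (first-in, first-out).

Sale 1 (822) [FIFO — oldest first]: 258 @ $17 + 373 @ $18 + 95 @ $19 + 96 @ $19 = $14,729
Ending inventory: 169 @ $19 = $3,211

COGS = $14,729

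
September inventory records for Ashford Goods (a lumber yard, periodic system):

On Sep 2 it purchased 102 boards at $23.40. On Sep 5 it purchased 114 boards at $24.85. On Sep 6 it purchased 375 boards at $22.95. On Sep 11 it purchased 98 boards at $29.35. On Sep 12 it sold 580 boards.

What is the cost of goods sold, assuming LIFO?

Sep 12, 580 sold [LIFO — newest first]: 98 @ $29.35 + 375 @ $22.95 + 107 @ $24.85 = $14,141.50
Ending inventory: 102 @ $23.40 + 7 @ $24.85 = $2,560.75

COGS = $14,141.50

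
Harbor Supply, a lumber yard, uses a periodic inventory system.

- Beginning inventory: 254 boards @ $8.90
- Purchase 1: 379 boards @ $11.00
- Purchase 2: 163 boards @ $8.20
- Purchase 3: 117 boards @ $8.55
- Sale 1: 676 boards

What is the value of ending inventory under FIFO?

Sale 1 (676) [FIFO — oldest first]: 254 @ $8.90 + 379 @ $11.00 + 43 @ $8.20 = $6,782.20
Ending inventory: 120 @ $8.20 + 117 @ $8.55 = $1,984.35

Ending inventory = $1,984.35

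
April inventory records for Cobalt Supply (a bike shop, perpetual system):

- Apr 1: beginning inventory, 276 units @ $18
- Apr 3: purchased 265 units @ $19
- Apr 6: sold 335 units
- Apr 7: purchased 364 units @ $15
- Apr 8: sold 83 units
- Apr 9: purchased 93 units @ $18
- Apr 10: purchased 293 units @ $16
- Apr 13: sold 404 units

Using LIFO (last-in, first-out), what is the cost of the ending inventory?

Ending inventory = $7,653

Apr 6, 335 sold [LIFO — newest first]: 265 @ $19 + 70 @ $18 = $6,295
Apr 8, 83 sold [LIFO — newest first]: 83 @ $15 = $1,245
Apr 13, 404 sold [LIFO — newest first]: 293 @ $16 + 93 @ $18 + 18 @ $15 = $6,632
Total COGS = $6,295 + $1,245 + $6,632 = $14,172
Ending inventory: 206 @ $18 + 263 @ $15 = $7,653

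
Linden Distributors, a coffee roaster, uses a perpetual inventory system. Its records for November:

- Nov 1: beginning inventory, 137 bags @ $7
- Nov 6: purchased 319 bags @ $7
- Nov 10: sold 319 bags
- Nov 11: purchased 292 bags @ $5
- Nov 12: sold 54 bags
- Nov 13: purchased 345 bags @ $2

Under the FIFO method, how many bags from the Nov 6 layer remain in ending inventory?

Nov 10, 319 sold [FIFO — oldest first]: 137 @ $7 + 182 @ $7 = $2,233
Nov 12, 54 sold [FIFO — oldest first]: 54 @ $7 = $378
Total COGS = $2,233 + $378 = $2,611
Ending inventory: 83 @ $7 + 292 @ $5 + 345 @ $2 = $2,731

83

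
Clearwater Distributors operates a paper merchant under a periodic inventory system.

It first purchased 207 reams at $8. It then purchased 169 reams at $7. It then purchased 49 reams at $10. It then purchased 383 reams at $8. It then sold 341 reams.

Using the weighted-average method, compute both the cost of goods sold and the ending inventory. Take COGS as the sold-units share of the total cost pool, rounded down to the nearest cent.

COGS = $2,698.03; ending inventory = $3,694.97

Sale 1, sell 341: 341/808 × $6,393.00 → $2,698.03
Ending inventory (cost pool remaining) = $3,694.97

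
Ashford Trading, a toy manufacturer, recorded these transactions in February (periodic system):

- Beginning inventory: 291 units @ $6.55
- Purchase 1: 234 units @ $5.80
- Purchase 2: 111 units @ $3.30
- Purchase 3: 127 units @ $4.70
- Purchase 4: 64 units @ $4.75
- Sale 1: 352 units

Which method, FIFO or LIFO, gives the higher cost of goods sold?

FIFO

FIFO COGS: 291 @ $6.55 + 61 @ $5.80 = $2,259.85
LIFO COGS: 64 @ $4.75 + 127 @ $4.70 + 111 @ $3.30 + 50 @ $5.80 = $1,557.20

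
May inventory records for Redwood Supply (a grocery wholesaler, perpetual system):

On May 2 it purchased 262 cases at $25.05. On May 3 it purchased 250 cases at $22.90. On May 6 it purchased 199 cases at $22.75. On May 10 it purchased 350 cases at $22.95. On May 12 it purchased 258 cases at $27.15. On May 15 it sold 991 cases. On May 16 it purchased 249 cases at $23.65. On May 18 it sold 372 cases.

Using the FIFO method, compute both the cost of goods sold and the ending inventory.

May 15, 991 sold [FIFO — oldest first]: 262 @ $25.05 + 250 @ $22.90 + 199 @ $22.75 + 280 @ $22.95 = $23,241.35
May 18, 372 sold [FIFO — oldest first]: 70 @ $22.95 + 258 @ $27.15 + 44 @ $23.65 = $9,651.80
Total COGS = $23,241.35 + $9,651.80 = $32,893.15
Ending inventory: 205 @ $23.65 = $4,848.25
Check: goods available $37,741.40 = COGS $32,893.15 + ending $4,848.25

COGS = $32,893.15; ending inventory = $4,848.25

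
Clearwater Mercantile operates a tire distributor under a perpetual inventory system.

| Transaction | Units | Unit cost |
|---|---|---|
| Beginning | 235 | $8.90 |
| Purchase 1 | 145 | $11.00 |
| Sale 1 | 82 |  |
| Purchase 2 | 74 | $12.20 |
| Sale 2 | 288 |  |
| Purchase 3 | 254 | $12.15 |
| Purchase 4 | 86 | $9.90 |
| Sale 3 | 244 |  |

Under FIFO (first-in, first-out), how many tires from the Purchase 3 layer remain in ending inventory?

94

Sale 1 (82) [FIFO — oldest first]: 82 @ $8.90 = $729.80
Sale 2 (288) [FIFO — oldest first]: 153 @ $8.90 + 135 @ $11.00 = $2,846.70
Sale 3 (244) [FIFO — oldest first]: 10 @ $11.00 + 74 @ $12.20 + 160 @ $12.15 = $2,956.80
Total COGS = $729.80 + $2,846.70 + $2,956.80 = $6,533.30
Ending inventory: 94 @ $12.15 + 86 @ $9.90 = $1,993.50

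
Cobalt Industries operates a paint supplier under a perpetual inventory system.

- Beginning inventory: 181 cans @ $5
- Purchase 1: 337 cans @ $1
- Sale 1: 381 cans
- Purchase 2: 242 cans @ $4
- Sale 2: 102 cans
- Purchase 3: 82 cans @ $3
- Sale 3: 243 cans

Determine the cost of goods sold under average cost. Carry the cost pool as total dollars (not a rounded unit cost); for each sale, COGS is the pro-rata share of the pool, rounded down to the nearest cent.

COGS = $2,070.33

After Beginning: 181 on hand, pool $905.00 (≈ $5.0000 each)
After Purchase 1: 518 on hand, pool $1,242.00 (≈ $2.3977 each)
Sale 1, sell 381: 381/518 × $1,242.00 → $913.51
After Purchase 2: 379 on hand, pool $1,296.49 (≈ $3.4208 each)
Sale 2, sell 102: 102/379 × $1,296.49 → $348.92
After Purchase 3: 359 on hand, pool $1,193.57 (≈ $3.3247 each)
Sale 3, sell 243: 243/359 × $1,193.57 → $807.90
Total COGS = $913.51 + $348.92 + $807.90 = $2,070.33
Ending inventory (cost pool remaining) = $385.67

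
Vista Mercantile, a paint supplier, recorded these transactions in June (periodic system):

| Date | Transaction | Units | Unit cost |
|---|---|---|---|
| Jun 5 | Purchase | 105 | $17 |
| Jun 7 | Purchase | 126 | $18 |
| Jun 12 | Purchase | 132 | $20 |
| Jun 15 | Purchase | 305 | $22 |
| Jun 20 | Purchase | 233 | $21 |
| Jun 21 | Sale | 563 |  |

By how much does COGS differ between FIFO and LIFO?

$1,010

FIFO COGS: 105 @ $17 + 126 @ $18 + 132 @ $20 + 200 @ $22 = $11,093
LIFO COGS: 233 @ $21 + 305 @ $22 + 25 @ $20 = $12,103
Difference = |$11,093 − $12,103| = $1,010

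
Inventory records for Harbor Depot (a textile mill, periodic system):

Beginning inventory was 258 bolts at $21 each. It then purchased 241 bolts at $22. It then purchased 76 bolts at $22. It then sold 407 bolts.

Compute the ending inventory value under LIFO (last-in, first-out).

Sale 1 (407) [LIFO — newest first]: 76 @ $22 + 241 @ $22 + 90 @ $21 = $8,864
Ending inventory: 168 @ $21 = $3,528
Check: goods available $12,392 = COGS $8,864 + ending $3,528

Ending inventory = $3,528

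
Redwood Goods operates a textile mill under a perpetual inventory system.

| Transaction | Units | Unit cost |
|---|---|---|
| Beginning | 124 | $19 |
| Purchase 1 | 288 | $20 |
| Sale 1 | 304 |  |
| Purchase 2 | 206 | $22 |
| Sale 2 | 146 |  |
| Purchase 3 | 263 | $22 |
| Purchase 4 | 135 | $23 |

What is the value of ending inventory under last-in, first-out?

Sale 1 (304) [LIFO — newest first]: 288 @ $20 + 16 @ $19 = $6,064
Sale 2 (146) [LIFO — newest first]: 146 @ $22 = $3,212
Total COGS = $6,064 + $3,212 = $9,276
Ending inventory: 108 @ $19 + 60 @ $22 + 263 @ $22 + 135 @ $23 = $12,263

Ending inventory = $12,263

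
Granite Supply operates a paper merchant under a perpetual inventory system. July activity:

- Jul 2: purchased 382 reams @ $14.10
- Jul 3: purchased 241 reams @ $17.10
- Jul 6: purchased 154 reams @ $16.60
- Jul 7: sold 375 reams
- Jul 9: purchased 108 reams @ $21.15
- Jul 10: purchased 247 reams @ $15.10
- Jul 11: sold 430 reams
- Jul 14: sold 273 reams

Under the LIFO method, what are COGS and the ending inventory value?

Jul 7, 375 sold [LIFO — newest first]: 154 @ $16.60 + 221 @ $17.10 = $6,335.50
Jul 11, 430 sold [LIFO — newest first]: 247 @ $15.10 + 108 @ $21.15 + 20 @ $17.10 + 55 @ $14.10 = $7,131.40
Jul 14, 273 sold [LIFO — newest first]: 273 @ $14.10 = $3,849.30
Total COGS = $6,335.50 + $7,131.40 + $3,849.30 = $17,316.20
Ending inventory: 54 @ $14.10 = $761.40

COGS = $17,316.20; ending inventory = $761.40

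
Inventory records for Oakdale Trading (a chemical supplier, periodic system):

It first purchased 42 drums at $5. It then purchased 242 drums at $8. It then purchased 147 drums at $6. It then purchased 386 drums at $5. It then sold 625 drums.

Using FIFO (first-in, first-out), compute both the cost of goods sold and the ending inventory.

Sale 1 (625) [FIFO — oldest first]: 42 @ $5 + 242 @ $8 + 147 @ $6 + 194 @ $5 = $3,998
Ending inventory: 192 @ $5 = $960
Check: goods available $4,958 = COGS $3,998 + ending $960

COGS = $3,998; ending inventory = $960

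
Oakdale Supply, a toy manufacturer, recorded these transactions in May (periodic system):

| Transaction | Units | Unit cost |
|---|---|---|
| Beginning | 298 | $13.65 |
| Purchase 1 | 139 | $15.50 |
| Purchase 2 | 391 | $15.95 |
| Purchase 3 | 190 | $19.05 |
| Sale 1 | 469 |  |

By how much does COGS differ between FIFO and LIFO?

FIFO COGS: 298 @ $13.65 + 139 @ $15.50 + 32 @ $15.95 = $6,732.60
LIFO COGS: 190 @ $19.05 + 279 @ $15.95 = $8,069.55
Difference = |$6,732.60 − $8,069.55| = $1,336.95

$1,336.95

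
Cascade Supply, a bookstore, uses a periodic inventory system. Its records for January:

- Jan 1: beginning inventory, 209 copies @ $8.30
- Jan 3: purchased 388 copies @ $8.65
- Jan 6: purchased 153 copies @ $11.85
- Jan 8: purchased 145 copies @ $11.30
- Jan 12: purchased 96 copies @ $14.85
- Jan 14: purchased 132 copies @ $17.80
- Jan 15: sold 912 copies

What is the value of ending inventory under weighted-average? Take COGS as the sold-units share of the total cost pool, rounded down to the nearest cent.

Jan 15, sell 912: 912/1123 × $12,317.65 → $10,003.29
Ending inventory (cost pool remaining) = $2,314.36

Ending inventory = $2,314.36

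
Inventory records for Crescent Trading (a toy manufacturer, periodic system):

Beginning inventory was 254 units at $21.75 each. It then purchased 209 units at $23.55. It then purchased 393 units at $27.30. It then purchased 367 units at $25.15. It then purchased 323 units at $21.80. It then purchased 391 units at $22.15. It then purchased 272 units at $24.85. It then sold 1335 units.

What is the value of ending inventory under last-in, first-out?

Sale 1 (1335) [LIFO — newest first]: 272 @ $24.85 + 391 @ $22.15 + 323 @ $21.80 + 349 @ $25.15 = $31,238.60
Ending inventory: 254 @ $21.75 + 209 @ $23.55 + 393 @ $27.30 + 18 @ $25.15 = $21,628.05
Check: goods available $52,866.65 = COGS $31,238.60 + ending $21,628.05

Ending inventory = $21,628.05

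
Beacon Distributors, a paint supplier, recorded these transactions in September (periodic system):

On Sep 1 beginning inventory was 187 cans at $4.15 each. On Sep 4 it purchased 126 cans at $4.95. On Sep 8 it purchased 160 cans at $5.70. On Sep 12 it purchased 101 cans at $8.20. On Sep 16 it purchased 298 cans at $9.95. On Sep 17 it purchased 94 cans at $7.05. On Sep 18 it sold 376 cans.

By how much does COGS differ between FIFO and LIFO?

$1,709.75

FIFO COGS: 187 @ $4.15 + 126 @ $4.95 + 63 @ $5.70 = $1,758.85
LIFO COGS: 94 @ $7.05 + 282 @ $9.95 = $3,468.60
Difference = |$1,758.85 − $3,468.60| = $1,709.75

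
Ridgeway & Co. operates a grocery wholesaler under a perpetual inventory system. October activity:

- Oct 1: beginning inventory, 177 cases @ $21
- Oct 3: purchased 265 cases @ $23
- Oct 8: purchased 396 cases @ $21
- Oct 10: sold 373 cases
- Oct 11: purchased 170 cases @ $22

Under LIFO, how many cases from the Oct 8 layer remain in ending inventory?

23

Oct 10, 373 sold [LIFO — newest first]: 373 @ $21 = $7,833
Ending inventory: 177 @ $21 + 265 @ $23 + 23 @ $21 + 170 @ $22 = $14,035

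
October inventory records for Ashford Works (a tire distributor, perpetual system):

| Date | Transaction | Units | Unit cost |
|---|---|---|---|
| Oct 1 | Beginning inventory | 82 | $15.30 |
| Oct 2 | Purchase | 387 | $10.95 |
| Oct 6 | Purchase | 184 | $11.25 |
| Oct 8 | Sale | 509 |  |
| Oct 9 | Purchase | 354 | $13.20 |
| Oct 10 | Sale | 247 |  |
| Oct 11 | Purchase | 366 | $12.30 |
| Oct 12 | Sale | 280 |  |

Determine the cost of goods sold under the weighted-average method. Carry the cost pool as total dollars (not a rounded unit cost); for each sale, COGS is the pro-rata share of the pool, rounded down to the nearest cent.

COGS = $12,532.54

After Oct 1: 82 on hand, pool $1,254.60 (≈ $15.3000 each)
After Oct 2: 469 on hand, pool $5,492.25 (≈ $11.7106 each)
After Oct 6: 653 on hand, pool $7,562.25 (≈ $11.5808 each)
Oct 8, sell 509: 509/653 × $7,562.25 → $5,894.61
After Oct 9: 498 on hand, pool $6,340.44 (≈ $12.7318 each)
Oct 10, sell 247: 247/498 × $6,340.44 → $3,144.75
After Oct 11: 617 on hand, pool $7,697.49 (≈ $12.4757 each)
Oct 12, sell 280: 280/617 × $7,697.49 → $3,493.18
Total COGS = $5,894.61 + $3,144.75 + $3,493.18 = $12,532.54
Ending inventory (cost pool remaining) = $4,204.31
Check: goods available $16,736.85 = COGS $12,532.54 + ending $4,204.31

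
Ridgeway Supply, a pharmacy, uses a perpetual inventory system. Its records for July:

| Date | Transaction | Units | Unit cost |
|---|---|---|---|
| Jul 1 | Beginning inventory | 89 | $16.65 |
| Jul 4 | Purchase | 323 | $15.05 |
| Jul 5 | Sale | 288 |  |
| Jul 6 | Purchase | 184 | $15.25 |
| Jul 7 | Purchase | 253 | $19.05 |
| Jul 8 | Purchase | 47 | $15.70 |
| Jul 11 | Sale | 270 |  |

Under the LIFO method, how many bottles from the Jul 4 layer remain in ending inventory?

Jul 5, 288 sold [LIFO — newest first]: 288 @ $15.05 = $4,334.40
Jul 11, 270 sold [LIFO — newest first]: 47 @ $15.70 + 223 @ $19.05 = $4,986.05
Total COGS = $4,334.40 + $4,986.05 = $9,320.45
Ending inventory: 89 @ $16.65 + 35 @ $15.05 + 184 @ $15.25 + 30 @ $19.05 = $5,386.10

35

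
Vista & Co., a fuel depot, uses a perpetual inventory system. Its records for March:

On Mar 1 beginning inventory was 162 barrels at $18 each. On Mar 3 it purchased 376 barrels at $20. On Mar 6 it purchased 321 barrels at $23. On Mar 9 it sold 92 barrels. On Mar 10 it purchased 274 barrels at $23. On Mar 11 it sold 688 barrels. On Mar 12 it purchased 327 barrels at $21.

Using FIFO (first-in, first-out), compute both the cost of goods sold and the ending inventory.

COGS = $16,002; ending inventory = $14,986

Mar 9, 92 sold [FIFO — oldest first]: 92 @ $18 = $1,656
Mar 11, 688 sold [FIFO — oldest first]: 70 @ $18 + 376 @ $20 + 242 @ $23 = $14,346
Total COGS = $1,656 + $14,346 = $16,002
Ending inventory: 79 @ $23 + 274 @ $23 + 327 @ $21 = $14,986
Check: goods available $30,988 = COGS $16,002 + ending $14,986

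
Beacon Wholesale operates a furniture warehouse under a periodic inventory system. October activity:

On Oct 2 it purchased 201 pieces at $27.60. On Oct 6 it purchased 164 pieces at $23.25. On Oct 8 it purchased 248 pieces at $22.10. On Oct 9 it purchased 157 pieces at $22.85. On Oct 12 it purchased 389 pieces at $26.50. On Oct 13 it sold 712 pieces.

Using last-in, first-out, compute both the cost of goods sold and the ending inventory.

COGS = $17,564.55; ending inventory = $11,172.80

Oct 13, 712 sold [LIFO — newest first]: 389 @ $26.50 + 157 @ $22.85 + 166 @ $22.10 = $17,564.55
Ending inventory: 201 @ $27.60 + 164 @ $23.25 + 82 @ $22.10 = $11,172.80
Check: goods available $28,737.35 = COGS $17,564.55 + ending $11,172.80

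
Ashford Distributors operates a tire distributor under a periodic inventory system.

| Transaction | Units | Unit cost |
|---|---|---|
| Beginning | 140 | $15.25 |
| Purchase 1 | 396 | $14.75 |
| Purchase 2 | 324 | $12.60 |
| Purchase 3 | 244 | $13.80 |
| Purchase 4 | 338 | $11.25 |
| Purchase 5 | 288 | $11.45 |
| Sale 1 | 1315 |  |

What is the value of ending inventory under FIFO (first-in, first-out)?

Sale 1 (1315) [FIFO — oldest first]: 140 @ $15.25 + 396 @ $14.75 + 324 @ $12.60 + 244 @ $13.80 + 211 @ $11.25 = $17,799.35
Ending inventory: 127 @ $11.25 + 288 @ $11.45 = $4,726.35

Ending inventory = $4,726.35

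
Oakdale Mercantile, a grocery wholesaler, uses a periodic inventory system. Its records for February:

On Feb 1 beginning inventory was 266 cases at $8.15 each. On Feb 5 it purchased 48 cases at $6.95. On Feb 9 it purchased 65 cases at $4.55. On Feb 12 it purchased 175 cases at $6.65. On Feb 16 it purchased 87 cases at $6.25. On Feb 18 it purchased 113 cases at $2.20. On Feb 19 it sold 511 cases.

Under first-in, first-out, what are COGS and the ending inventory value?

Feb 19, 511 sold [FIFO — oldest first]: 266 @ $8.15 + 48 @ $6.95 + 65 @ $4.55 + 132 @ $6.65 = $3,675.05
Ending inventory: 43 @ $6.65 + 87 @ $6.25 + 113 @ $2.20 = $1,078.30
Check: goods available $4,753.35 = COGS $3,675.05 + ending $1,078.30

COGS = $3,675.05; ending inventory = $1,078.30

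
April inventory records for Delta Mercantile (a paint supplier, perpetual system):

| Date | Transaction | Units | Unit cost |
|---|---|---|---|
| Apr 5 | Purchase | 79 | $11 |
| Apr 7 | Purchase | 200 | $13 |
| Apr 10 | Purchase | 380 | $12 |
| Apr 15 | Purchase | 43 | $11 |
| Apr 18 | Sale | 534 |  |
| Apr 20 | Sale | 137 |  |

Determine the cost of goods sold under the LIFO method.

Apr 18, 534 sold [LIFO — newest first]: 43 @ $11 + 380 @ $12 + 111 @ $13 = $6,476
Apr 20, 137 sold [LIFO — newest first]: 89 @ $13 + 48 @ $11 = $1,685
Total COGS = $6,476 + $1,685 = $8,161
Ending inventory: 31 @ $11 = $341

COGS = $8,161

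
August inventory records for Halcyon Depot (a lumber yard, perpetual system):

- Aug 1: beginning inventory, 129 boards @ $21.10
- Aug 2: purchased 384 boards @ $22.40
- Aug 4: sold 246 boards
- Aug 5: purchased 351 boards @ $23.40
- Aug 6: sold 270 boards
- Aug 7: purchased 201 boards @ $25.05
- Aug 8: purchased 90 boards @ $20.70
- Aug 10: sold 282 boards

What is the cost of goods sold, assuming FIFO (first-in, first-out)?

Aug 4, 246 sold [FIFO — oldest first]: 129 @ $21.10 + 117 @ $22.40 = $5,342.70
Aug 6, 270 sold [FIFO — oldest first]: 267 @ $22.40 + 3 @ $23.40 = $6,051.00
Aug 10, 282 sold [FIFO — oldest first]: 282 @ $23.40 = $6,598.80
Total COGS = $5,342.70 + $6,051.00 + $6,598.80 = $17,992.50
Ending inventory: 66 @ $23.40 + 201 @ $25.05 + 90 @ $20.70 = $8,442.45
Check: goods available $26,434.95 = COGS $17,992.50 + ending $8,442.45

COGS = $17,992.50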